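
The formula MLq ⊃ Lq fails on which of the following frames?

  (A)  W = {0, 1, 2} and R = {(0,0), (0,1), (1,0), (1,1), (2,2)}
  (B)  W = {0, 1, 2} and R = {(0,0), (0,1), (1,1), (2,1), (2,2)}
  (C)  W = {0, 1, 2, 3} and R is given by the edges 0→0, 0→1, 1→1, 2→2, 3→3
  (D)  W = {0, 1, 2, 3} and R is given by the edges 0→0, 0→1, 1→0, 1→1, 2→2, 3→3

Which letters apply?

The schema MLq ⊃ Lq is the dual of axiom 5; it is valid on a frame iff R is euclidean.
(A) R is euclidean (any two R-successors of the same world are R-related), so the schema is valid here.
(B) R is not euclidean (0 R 1 and 0 R 0 but not 1 R 0), so the schema fails here.
(C) R is not euclidean (0 R 1 and 0 R 0 but not 1 R 0), so the schema fails here.
(D) R is euclidean (any two R-successors of the same world are R-related), so the schema is valid here.

B, C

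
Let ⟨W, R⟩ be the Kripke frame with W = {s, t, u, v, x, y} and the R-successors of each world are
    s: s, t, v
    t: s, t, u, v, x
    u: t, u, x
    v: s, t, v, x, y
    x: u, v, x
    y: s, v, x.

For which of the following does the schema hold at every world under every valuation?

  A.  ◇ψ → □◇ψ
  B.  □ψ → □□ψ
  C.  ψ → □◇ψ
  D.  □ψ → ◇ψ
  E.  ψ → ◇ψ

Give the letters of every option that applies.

R is not reflexive: not y R y.
R is not symmetric: t R x but not x R t.
R is not transitive: s R t and t R u but not s R u.
R is not euclidean: t R s and t R u but not s R u.
R is serial: every world has an R-successor.
(A) ◇ψ → □◇ψ is axiom 5, which corresponds to the euclidean property. R is not euclidean — not valid.
(B) □ψ → □□ψ (axiom 4) characterises the transitive frames. R is not transitive — not valid.
(C) ψ → □◇ψ (axiom B) characterises the symmetric frames. R is not symmetric — not valid.
(D) □ψ → ◇ψ (axiom D) characterises the serial frames. R is serial — valid.
(E) ψ → ◇ψ (the dual of axiom T) characterises the reflexive frames. R is not reflexive — not valid.

D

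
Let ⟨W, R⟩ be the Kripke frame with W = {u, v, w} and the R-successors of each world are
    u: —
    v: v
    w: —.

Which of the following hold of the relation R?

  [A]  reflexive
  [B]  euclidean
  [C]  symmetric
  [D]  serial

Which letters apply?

B, C

(A) not reflexive: not u R u.
(B) euclidean: any two R-successors of the same world are R-related.
(C) symmetric: every R-edge is matched by its reverse.
(D) not serial: u has no R-successor.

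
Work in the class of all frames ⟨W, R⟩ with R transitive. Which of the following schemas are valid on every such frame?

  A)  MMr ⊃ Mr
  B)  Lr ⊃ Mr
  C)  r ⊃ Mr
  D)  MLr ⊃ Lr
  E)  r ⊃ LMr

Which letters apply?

A

(A) MMr ⊃ Mr (the dual of axiom 4) characterises the transitive frames. Every such R is transitive — valid.
(B) Lr ⊃ Mr (axiom D) characterises the serial frames. Such an R need not be serial — not valid.
(C) r ⊃ Mr is the dual of axiom T, which corresponds to reflexivity. Such an R need not be reflexive — not valid.
(D) the dual of axiom 5: valid iff R is euclidean. Such an R need not be euclidean — not valid.
(E) r ⊃ LMr is axiom B, which corresponds to symmetry. Such an R need not be symmetric — not valid.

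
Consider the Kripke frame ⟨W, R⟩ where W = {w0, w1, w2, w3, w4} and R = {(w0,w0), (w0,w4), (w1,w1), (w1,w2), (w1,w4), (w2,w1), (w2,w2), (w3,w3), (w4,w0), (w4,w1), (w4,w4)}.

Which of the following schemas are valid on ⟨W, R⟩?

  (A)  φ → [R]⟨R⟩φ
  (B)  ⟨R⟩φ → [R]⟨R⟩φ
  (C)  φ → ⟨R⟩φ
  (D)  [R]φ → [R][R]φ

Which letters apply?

A, C

R is reflexive: each world relates to itself.
R is symmetric: every R-edge is matched by its reverse.
R is not transitive: w0 R w4 and w4 R w1 but not w0 R w1.
R is not euclidean: w1 R w2 and w1 R w4 but not w2 R w4.
(A) φ → [R]⟨R⟩φ (axiom B) characterises the symmetric frames. R is symmetric — valid.
(B) ⟨R⟩φ → [R]⟨R⟩φ is axiom 5; it is valid on a frame exactly when R is euclidean. R is not euclidean, so not valid.
(C) φ → ⟨R⟩φ is the dual of axiom T; it is valid on a frame exactly when R is reflexive. R is reflexive, so valid.
(D) [R]φ → [R][R]φ is axiom 4, which corresponds to transitivity. R is not transitive — not valid.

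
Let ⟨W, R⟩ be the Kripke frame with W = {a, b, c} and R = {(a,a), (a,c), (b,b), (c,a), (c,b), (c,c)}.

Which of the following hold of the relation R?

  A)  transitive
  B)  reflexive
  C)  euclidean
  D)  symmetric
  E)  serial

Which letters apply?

(A) not transitive: a R c and c R b but not a R b.
(B) reflexive: each world relates to itself.
(C) not euclidean: c R a and c R b but not a R b.
(D) not symmetric: c R b but not b R c.
(E) serial: every world has an R-successor.

B, E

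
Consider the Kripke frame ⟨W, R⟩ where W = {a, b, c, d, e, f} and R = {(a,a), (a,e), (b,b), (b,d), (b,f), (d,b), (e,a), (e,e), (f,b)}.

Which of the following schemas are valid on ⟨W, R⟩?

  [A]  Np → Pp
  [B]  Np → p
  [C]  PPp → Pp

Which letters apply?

none

R is not reflexive: not c R c.
R is not transitive: d R b and b R d but not d R d.
R is not serial: c has no R-successor.
(A) Np → Pp is axiom D, which corresponds to seriality. R is not serial — not valid.
(B) Np → p is axiom T; it is valid on a frame exactly when R is reflexive. R is not reflexive, so not valid.
(C) PPp → Pp (the dual of axiom 4) characterises the transitive frames. R is not transitive — not valid.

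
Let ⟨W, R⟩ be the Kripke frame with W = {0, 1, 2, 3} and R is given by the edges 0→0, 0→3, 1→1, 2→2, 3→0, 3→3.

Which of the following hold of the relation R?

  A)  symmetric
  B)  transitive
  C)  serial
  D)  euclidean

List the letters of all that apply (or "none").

A, B, C, D

(A) symmetric: every R-edge is matched by its reverse.
(B) transitive: R is closed under composition.
(C) serial: every world has an R-successor.
(D) euclidean: any two R-successors of the same world are R-related.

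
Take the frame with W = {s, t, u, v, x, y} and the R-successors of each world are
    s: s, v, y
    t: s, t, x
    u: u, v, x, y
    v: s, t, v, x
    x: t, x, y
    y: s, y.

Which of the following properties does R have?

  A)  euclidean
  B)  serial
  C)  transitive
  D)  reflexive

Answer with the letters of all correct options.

B, D

(A) not euclidean: s R v and s R y but not v R y.
(B) serial: every world has an R-successor.
(C) not transitive: s R v and v R t but not s R t.
(D) reflexive: each world relates to itself.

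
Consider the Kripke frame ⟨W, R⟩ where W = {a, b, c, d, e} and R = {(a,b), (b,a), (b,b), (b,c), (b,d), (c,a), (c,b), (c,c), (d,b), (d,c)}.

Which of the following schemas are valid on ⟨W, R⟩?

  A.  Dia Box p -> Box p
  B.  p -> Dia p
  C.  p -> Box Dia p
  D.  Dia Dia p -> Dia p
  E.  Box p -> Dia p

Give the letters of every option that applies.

none

R is not reflexive: not a R a.
R is not symmetric: c R a but not a R c.
R is not transitive: a R b and b R a but not a R a.
R is not euclidean: b R a and b R c but not a R c.
R is not serial: e has no R-successor.
(A) Dia Box p -> Box p is the dual of axiom 5, which corresponds to the euclidean property. R is not euclidean — not valid.
(B) p -> Dia p (the dual of axiom T) characterises the reflexive frames. R is not reflexive — not valid.
(C) axiom B: valid iff R is symmetric. R is not symmetric — not valid.
(D) the dual of axiom 4: valid iff R is transitive. R is not transitive — not valid.
(E) Box p -> Dia p (axiom D) characterises the serial frames. R is not serial — not valid.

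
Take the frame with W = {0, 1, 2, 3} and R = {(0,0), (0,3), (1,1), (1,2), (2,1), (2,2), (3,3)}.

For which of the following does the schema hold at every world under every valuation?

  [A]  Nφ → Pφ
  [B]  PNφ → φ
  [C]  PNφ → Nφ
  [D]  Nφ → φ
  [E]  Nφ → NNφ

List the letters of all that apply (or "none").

R is reflexive: each world relates to itself.
R is not symmetric: 0 R 3 but not 3 R 0.
R is transitive: R is closed under composition.
R is not euclidean: 0 R 3 and 0 R 0 but not 3 R 0.
R is serial: every world has an R-successor.
(A) Nφ → Pφ is axiom D; it is valid on a frame exactly when R is serial. R is serial, so valid.
(B) PNφ → φ (the dual of axiom B) characterises the symmetric frames. R is not symmetric — not valid.
(C) PNφ → Nφ (the dual of axiom 5) characterises the euclidean frames. R is not euclidean — not valid.
(D) Nφ → φ is axiom T; it is valid on a frame exactly when R is reflexive. R is reflexive, so valid.
(E) axiom 4: valid iff R is transitive. R is transitive — valid.

A, D, E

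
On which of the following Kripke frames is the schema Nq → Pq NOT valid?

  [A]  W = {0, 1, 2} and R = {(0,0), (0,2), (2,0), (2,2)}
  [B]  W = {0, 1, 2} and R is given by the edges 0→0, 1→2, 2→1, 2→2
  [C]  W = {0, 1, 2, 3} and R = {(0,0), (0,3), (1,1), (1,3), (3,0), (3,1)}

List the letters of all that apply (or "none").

The schema Nq → Pq is axiom D; it is valid on a frame iff R is serial.
(A) R is not serial (1 has no R-successor), so the schema fails here.
(B) R is serial (every world has an R-successor), so the schema is valid here.
(C) R is not serial (2 has no R-successor), so the schema fails here.

A, C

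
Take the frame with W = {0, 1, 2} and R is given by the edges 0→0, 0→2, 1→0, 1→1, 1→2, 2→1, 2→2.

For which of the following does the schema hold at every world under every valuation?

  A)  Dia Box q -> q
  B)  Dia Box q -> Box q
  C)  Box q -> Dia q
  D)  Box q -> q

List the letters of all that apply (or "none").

R is reflexive: each world relates to itself.
R is not symmetric: 0 R 2 but not 2 R 0.
R is not euclidean: 0 R 2 and 0 R 0 but not 2 R 0.
R is serial: every world has an R-successor.
(A) Dia Box q -> q is the dual of axiom B, which corresponds to symmetry. R is not symmetric — not valid.
(B) Dia Box q -> Box q is the dual of axiom 5, which corresponds to the euclidean property. R is not euclidean — not valid.
(C) axiom D: valid iff R is serial. R is serial — valid.
(D) Box q -> q is axiom T; it is valid on a frame exactly when R is reflexive. R is reflexive, so valid.

C, D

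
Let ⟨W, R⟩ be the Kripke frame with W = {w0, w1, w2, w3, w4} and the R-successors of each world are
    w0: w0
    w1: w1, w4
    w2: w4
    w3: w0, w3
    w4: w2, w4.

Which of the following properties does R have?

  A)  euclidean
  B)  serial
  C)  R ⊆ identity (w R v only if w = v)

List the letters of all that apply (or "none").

(A) not euclidean: w1 R w4 and w1 R w1 but not w4 R w1.
(B) serial: every world has an R-successor.
(C) not ⊆ identity: w1 R w4 with w1 ≠ w4.

B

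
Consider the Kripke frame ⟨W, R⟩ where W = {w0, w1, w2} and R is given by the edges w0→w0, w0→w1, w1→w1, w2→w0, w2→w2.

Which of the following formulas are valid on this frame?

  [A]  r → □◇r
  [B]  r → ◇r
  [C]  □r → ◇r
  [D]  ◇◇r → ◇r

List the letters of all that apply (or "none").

R is reflexive: each world relates to itself.
R is not symmetric: w0 R w1 but not w1 R w0.
R is not transitive: w2 R w0 and w0 R w1 but not w2 R w1.
R is serial: every world has an R-successor.
(A) r → □◇r (axiom B) characterises the symmetric frames. R is not symmetric — not valid.
(B) the dual of axiom T: valid iff R is reflexive. R is reflexive — valid.
(C) □r → ◇r (axiom D) characterises the serial frames. R is serial — valid.
(D) the dual of axiom 4: valid iff R is transitive. R is not transitive — not valid.

B, C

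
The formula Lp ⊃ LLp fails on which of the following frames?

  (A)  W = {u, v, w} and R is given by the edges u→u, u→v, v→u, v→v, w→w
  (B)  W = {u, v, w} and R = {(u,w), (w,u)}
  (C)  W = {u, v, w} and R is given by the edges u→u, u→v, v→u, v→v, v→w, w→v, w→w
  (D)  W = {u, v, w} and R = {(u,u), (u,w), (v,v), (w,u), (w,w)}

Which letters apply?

B, C

The schema Lp ⊃ LLp is axiom 4; it is valid on a frame iff R is transitive.
(A) R is transitive (R is closed under composition), so the schema is valid here.
(B) R is not transitive (u R w and w R u but not u R u), so the schema fails here.
(C) R is not transitive (u R v and v R w but not u R w), so the schema fails here.
(D) R is transitive (R is closed under composition), so the schema is valid here.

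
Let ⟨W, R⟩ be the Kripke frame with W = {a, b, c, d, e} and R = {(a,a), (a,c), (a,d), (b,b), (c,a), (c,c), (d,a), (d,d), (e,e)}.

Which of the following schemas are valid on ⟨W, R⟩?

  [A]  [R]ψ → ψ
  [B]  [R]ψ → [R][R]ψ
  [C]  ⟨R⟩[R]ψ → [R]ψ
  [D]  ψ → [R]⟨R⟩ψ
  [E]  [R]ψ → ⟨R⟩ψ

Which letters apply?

A, D, E

R is reflexive: each world relates to itself.
R is symmetric: every R-edge is matched by its reverse.
R is not transitive: c R a and a R d but not c R d.
R is not euclidean: a R c and a R d but not c R d.
R is serial: every world has an R-successor.
(A) [R]ψ → ψ is axiom T; it is valid on a frame exactly when R is reflexive. R is reflexive, so valid.
(B) axiom 4: valid iff R is transitive. R is not transitive — not valid.
(C) ⟨R⟩[R]ψ → [R]ψ is the dual of axiom 5, which corresponds to the euclidean property. R is not euclidean — not valid.
(D) ψ → [R]⟨R⟩ψ is axiom B, which corresponds to symmetry. R is symmetric — valid.
(E) axiom D: valid iff R is serial. R is serial — valid.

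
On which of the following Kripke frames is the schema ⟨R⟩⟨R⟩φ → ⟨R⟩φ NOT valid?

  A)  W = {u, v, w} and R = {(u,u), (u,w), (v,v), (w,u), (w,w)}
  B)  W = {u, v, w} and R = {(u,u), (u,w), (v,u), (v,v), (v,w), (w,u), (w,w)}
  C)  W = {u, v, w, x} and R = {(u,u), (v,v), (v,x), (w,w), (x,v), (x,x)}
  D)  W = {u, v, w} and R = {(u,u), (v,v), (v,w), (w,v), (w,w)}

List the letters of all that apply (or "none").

none

The schema ⟨R⟩⟨R⟩φ → ⟨R⟩φ is the dual of axiom 4; it is valid on a frame iff R is transitive.
(A) R is transitive (R is closed under composition), so the schema is valid here.
(B) R is transitive (R is closed under composition), so the schema is valid here.
(C) R is transitive (R is closed under composition), so the schema is valid here.
(D) R is transitive (R is closed under composition), so the schema is valid here.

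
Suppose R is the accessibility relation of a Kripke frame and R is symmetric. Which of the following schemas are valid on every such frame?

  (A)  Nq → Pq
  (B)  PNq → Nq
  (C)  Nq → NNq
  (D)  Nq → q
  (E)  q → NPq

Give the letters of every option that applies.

(A) Nq → Pq (axiom D) characterises the serial frames. Such an R need not be serial — not valid.
(B) PNq → Nq (the dual of axiom 5) characterises the euclidean frames. Such an R need not be euclidean — not valid.
(C) Nq → NNq is axiom 4; it is valid on a frame exactly when R is transitive. Such an R need not be transitive, so not valid.
(D) Nq → q (axiom T) characterises the reflexive frames. Such an R need not be reflexive — not valid.
(E) q → NPq is axiom B, which corresponds to symmetry. Every such R is symmetric — valid.

E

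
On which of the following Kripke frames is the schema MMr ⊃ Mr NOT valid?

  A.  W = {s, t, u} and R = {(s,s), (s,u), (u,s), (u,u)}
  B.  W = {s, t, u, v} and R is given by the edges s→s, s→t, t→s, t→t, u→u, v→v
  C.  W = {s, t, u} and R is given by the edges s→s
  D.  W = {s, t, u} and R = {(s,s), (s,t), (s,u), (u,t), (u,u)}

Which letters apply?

none

The schema MMr ⊃ Mr is the dual of axiom 4; it is valid on a frame iff R is transitive.
(A) R is transitive (R is closed under composition), so the schema is valid here.
(B) R is transitive (R is closed under composition), so the schema is valid here.
(C) R is transitive (R is closed under composition), so the schema is valid here.
(D) R is transitive (R is closed under composition), so the schema is valid here.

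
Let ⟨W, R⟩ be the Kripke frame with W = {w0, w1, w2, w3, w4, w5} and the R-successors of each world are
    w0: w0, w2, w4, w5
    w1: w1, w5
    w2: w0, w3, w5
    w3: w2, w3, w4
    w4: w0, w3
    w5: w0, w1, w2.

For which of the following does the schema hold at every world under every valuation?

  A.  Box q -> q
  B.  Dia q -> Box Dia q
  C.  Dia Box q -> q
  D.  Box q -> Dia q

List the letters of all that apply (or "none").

C, D

R is not reflexive: not w2 R w2.
R is symmetric: every R-edge is matched by its reverse.
R is not euclidean: w0 R w2 and w0 R w4 but not w2 R w4.
R is serial: every world has an R-successor.
(A) Box q -> q (axiom T) characterises the reflexive frames. R is not reflexive — not valid.
(B) Dia q -> Box Dia q is axiom 5; it is valid on a frame exactly when R is euclidean. R is not euclidean, so not valid.
(C) the dual of axiom B: valid iff R is symmetric. R is symmetric — valid.
(D) Box q -> Dia q (axiom D) characterises the serial frames. R is serial — valid.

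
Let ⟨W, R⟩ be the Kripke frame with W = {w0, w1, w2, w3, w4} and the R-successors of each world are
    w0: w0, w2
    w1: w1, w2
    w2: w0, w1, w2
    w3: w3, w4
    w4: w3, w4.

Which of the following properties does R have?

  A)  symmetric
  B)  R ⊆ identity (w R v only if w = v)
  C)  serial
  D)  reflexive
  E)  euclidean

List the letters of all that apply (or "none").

(A) symmetric: every R-edge is matched by its reverse.
(B) not ⊆ identity: w0 R w2 with w0 ≠ w2.
(C) serial: every world has an R-successor.
(D) reflexive: each world relates to itself.
(E) not euclidean: w2 R w0 and w2 R w1 but not w0 R w1.

A, C, D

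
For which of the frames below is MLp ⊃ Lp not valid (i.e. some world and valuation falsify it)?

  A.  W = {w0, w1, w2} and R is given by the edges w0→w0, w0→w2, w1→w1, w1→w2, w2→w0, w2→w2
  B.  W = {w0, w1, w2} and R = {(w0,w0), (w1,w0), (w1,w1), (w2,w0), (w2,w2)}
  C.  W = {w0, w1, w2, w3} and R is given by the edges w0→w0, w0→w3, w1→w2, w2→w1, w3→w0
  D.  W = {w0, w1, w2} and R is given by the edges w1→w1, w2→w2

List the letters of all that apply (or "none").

The schema MLp ⊃ Lp is the dual of axiom 5; it is valid on a frame iff R is euclidean.
(A) R is not euclidean (w1 R w2 and w1 R w1 but not w2 R w1), so the schema fails here.
(B) R is not euclidean (w1 R w0 and w1 R w1 but not w0 R w1), so the schema fails here.
(C) R is not euclidean (w0 R w3 and w0 R w3 but not w3 R w3), so the schema fails here.
(D) R is euclidean (any two R-successors of the same world are R-related), so the schema is valid here.

A, B, C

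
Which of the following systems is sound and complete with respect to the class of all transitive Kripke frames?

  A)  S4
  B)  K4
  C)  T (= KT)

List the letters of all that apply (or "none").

B

(A) S4 is determined by the class of reflexive and transitive frames.
(B) K4 is determined by exactly this class.
(C) T (= KT) is determined by the class of reflexive frames.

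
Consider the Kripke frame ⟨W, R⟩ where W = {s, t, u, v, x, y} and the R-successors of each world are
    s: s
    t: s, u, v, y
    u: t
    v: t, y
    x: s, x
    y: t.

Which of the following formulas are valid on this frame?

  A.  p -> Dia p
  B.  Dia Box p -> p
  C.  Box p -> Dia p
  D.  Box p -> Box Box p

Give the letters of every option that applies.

R is not reflexive: not t R t.
R is not symmetric: t R s but not s R t.
R is not transitive: t R u and u R t but not t R t.
R is serial: every world has an R-successor.
(A) p -> Dia p is the dual of axiom T, which corresponds to reflexivity. R is not reflexive — not valid.
(B) Dia Box p -> p (the dual of axiom B) characterises the symmetric frames. R is not symmetric — not valid.
(C) Box p -> Dia p (axiom D) characterises the serial frames. R is serial — valid.
(D) axiom 4: valid iff R is transitive. R is not transitive — not valid.

C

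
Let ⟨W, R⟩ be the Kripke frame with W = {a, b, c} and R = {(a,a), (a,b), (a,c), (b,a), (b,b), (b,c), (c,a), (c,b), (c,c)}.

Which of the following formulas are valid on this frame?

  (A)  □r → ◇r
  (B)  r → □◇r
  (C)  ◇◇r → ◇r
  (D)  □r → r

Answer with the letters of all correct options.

R is reflexive: each world relates to itself.
R is symmetric: every R-edge is matched by its reverse.
R is transitive: R is closed under composition.
R is serial: every world has an R-successor.
(A) □r → ◇r (axiom D) characterises the serial frames. R is serial — valid.
(B) axiom B: valid iff R is symmetric. R is symmetric — valid.
(C) the dual of axiom 4: valid iff R is transitive. R is transitive — valid.
(D) □r → r (axiom T) characterises the reflexive frames. R is reflexive — valid.

A, B, C, D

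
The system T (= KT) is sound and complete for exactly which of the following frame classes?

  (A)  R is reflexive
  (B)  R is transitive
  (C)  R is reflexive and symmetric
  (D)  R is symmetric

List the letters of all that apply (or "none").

A

(A) T (= KT) is sound and complete for exactly this class.
(B) this class determines K4, not T (= KT).
(C) this class determines B (= KTB), not T (= KT).
(D) this class determines KB, not T (= KT).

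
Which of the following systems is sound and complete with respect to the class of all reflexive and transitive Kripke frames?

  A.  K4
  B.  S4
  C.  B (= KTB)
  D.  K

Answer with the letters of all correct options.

B

(A) K4 is determined by the class of transitive frames.
(B) S4 is determined by exactly this class.
(C) B (= KTB) is determined by the class of reflexive and symmetric frames.
(D) K is determined by the class of arbitrary frames.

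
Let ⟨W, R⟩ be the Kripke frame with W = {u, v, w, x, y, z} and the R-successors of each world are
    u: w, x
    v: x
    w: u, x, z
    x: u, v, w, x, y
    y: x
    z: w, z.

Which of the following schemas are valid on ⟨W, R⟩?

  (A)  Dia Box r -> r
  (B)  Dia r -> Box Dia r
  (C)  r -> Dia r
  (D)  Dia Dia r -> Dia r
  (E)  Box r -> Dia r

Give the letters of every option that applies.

R is not reflexive: not u R u.
R is symmetric: every R-edge is matched by its reverse.
R is not transitive: u R w and w R u but not u R u.
R is not euclidean: w R u and w R z but not u R z.
R is serial: every world has an R-successor.
(A) Dia Box r -> r (the dual of axiom B) characterises the symmetric frames. R is symmetric — valid.
(B) Dia r -> Box Dia r (axiom 5) characterises the euclidean frames. R is not euclidean — not valid.
(C) the dual of axiom T: valid iff R is reflexive. R is not reflexive — not valid.
(D) Dia Dia r -> Dia r (the dual of axiom 4) characterises the transitive frames. R is not transitive — not valid.
(E) Box r -> Dia r is axiom D, which corresponds to seriality. R is serial — valid.

A, E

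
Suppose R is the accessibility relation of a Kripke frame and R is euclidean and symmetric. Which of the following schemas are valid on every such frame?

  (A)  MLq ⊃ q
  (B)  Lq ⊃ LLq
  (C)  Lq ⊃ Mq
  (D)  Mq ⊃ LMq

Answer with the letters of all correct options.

A symmetric euclidean relation is transitive (uRv and vRw give vRu by symmetry, then uRw by the euclidean condition, applied at v).
(A) MLq ⊃ q is the dual of axiom B; it is valid on a frame exactly when R is symmetric. Every such R is symmetric, so valid.
(B) Lq ⊃ LLq (axiom 4) characterises the transitive frames. Every such R is transitive — valid.
(C) Lq ⊃ Mq is axiom D; it is valid on a frame exactly when R is serial. Such an R need not be serial, so not valid.
(D) Mq ⊃ LMq is axiom 5, which corresponds to the euclidean property. Every such R is euclidean — valid.

A, B, D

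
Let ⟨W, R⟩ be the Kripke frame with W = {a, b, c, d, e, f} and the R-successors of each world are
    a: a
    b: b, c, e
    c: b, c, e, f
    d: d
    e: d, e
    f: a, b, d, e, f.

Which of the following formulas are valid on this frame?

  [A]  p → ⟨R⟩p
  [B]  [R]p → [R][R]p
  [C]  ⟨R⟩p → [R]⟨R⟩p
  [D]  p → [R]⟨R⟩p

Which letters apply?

A

R is reflexive: each world relates to itself.
R is not symmetric: b R e but not e R b.
R is not transitive: b R c and c R f but not b R f.
R is not euclidean: b R e and b R b but not e R b.
(A) p → ⟨R⟩p is the dual of axiom T; it is valid on a frame exactly when R is reflexive. R is reflexive, so valid.
(B) [R]p → [R][R]p (axiom 4) characterises the transitive frames. R is not transitive — not valid.
(C) ⟨R⟩p → [R]⟨R⟩p is axiom 5, which corresponds to the euclidean property. R is not euclidean — not valid.
(D) p → [R]⟨R⟩p (axiom B) characterises the symmetric frames. R is not symmetric — not valid.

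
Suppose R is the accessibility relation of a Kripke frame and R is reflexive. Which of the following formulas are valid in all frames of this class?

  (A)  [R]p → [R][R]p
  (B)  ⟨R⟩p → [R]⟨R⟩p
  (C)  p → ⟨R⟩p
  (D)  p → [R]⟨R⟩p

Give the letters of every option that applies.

C

A reflexive relation is serial.
(A) [R]p → [R][R]p (axiom 4) characterises the transitive frames. Such an R need not be transitive — not valid.
(B) axiom 5: valid iff R is euclidean. Such an R need not be euclidean — not valid.
(C) p → ⟨R⟩p is the dual of axiom T, which corresponds to reflexivity. Every such R is reflexive — valid.
(D) axiom B: valid iff R is symmetric. Such an R need not be symmetric — not valid.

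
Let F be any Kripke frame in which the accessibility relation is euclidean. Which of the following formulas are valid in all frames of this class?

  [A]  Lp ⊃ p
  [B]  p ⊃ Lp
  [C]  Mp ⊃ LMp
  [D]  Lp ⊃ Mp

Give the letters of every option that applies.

(A) Lp ⊃ p is axiom T, which corresponds to reflexivity. Such an R need not be reflexive — not valid.
(B) p ⊃ Lp (equivalent to ◇p→p) corresponds to R being a subset of the identity. Such an R need not be a subset of the identity, so not valid.
(C) Mp ⊃ LMp (axiom 5) characterises the euclidean frames. Every such R is euclidean — valid.
(D) Lp ⊃ Mp is axiom D; it is valid on a frame exactly when R is serial. Such an R need not be serial, so not valid.

C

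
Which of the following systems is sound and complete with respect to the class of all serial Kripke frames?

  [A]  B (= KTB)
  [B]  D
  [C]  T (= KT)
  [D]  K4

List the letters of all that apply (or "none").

(A) B (= KTB) is determined by the class of reflexive and symmetric frames.
(B) D is determined by exactly this class.
(C) T (= KT) is determined by the class of reflexive frames.
(D) K4 is determined by the class of transitive frames.

B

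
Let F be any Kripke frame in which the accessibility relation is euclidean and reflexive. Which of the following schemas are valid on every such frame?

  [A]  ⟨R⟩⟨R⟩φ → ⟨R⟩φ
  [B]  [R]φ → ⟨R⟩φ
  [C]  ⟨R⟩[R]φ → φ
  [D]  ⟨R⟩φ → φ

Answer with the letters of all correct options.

A, B, C

A reflexive euclidean relation is also symmetric (from wRw and wRv the euclidean condition gives vRw) and hence transitive; it is an equivalence relation.
(A) the dual of axiom 4: valid iff R is transitive. Every such R is transitive — valid.
(B) [R]φ → ⟨R⟩φ (axiom D) characterises the serial frames. Every such R is serial — valid.
(C) ⟨R⟩[R]φ → φ is the dual of axiom B, which corresponds to symmetry. Every such R is symmetric — valid.
(D) ⟨R⟩φ → φ is the converse of T; it holds exactly when R ⊆ identity. Such an R need not be a subset of the identity — not valid.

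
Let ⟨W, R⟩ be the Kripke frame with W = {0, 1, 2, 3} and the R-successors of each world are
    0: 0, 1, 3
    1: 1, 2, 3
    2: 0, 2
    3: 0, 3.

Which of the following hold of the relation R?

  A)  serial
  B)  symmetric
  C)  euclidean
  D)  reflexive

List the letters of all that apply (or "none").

(A) serial: every world has an R-successor.
(B) not symmetric: 0 R 1 but not 1 R 0.
(C) not euclidean: 0 R 1 and 0 R 0 but not 1 R 0.
(D) reflexive: each world relates to itself.

A, D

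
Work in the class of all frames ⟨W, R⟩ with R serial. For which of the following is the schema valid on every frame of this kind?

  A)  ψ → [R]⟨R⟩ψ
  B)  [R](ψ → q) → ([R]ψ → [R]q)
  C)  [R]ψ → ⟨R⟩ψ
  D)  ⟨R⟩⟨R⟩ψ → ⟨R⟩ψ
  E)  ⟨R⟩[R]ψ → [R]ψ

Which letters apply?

B, C

(A) ψ → [R]⟨R⟩ψ (axiom B) characterises the symmetric frames. Such an R need not be symmetric — not valid.
(B) [R](ψ → q) → ([R]ψ → [R]q) is the K axiom; it holds on all frames — valid.
(C) [R]ψ → ⟨R⟩ψ is axiom D; it is valid on a frame exactly when R is serial. Every such R is serial, so valid.
(D) ⟨R⟩⟨R⟩ψ → ⟨R⟩ψ (the dual of axiom 4) characterises the transitive frames. Such an R need not be transitive — not valid.
(E) the dual of axiom 5: valid iff R is euclidean. Such an R need not be euclidean — not valid.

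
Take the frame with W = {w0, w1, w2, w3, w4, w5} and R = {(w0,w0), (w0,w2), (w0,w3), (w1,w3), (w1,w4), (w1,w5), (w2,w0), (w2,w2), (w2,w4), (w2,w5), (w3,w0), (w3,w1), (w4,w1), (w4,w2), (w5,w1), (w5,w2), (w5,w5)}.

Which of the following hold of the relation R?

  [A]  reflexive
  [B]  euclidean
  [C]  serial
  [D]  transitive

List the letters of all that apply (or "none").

C

(A) not reflexive: not w1 R w1.
(B) not euclidean: w0 R w2 and w0 R w3 but not w2 R w3.
(C) serial: every world has an R-successor.
(D) not transitive: w0 R w2 and w2 R w4 but not w0 R w4.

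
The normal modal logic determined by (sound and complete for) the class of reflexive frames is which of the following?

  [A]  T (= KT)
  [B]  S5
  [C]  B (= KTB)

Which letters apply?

(A) T (= KT) is determined by exactly this class.
(B) S5 is determined by the class of reflexive, symmetric, and transitive frames.
(C) B (= KTB) is determined by the class of reflexive and symmetric frames.

A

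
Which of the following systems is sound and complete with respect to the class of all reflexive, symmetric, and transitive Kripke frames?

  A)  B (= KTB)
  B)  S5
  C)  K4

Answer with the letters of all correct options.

B

(A) B (= KTB) is determined by the class of reflexive and symmetric frames.
(B) S5 is determined by exactly this class.
(C) K4 is determined by the class of transitive frames.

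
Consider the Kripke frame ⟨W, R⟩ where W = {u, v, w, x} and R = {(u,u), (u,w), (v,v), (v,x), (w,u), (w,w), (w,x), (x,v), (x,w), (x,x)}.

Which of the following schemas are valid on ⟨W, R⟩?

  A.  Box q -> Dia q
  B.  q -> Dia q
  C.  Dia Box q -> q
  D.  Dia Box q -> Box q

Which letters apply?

A, B, C

R is reflexive: each world relates to itself.
R is symmetric: every R-edge is matched by its reverse.
R is not euclidean: w R u and w R x but not u R x.
R is serial: every world has an R-successor.
(A) Box q -> Dia q (axiom D) characterises the serial frames. R is serial — valid.
(B) q -> Dia q is the dual of axiom T, which corresponds to reflexivity. R is reflexive — valid.
(C) Dia Box q -> q is the dual of axiom B, which corresponds to symmetry. R is symmetric — valid.
(D) Dia Box q -> Box q (the dual of axiom 5) characterises the euclidean frames. R is not euclidean — not valid.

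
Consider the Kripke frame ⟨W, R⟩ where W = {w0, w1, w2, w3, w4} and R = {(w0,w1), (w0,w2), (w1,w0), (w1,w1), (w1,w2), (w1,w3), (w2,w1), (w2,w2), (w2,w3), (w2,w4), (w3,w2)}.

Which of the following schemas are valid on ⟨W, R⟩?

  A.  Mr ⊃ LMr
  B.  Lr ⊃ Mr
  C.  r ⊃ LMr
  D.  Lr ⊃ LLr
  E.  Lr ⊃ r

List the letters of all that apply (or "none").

none

R is not reflexive: not w0 R w0.
R is not symmetric: w0 R w2 but not w2 R w0.
R is not transitive: w0 R w1 and w1 R w0 but not w0 R w0.
R is not euclidean: w1 R w0 and w1 R w3 but not w0 R w3.
R is not serial: w4 has no R-successor.
(A) Mr ⊃ LMr (axiom 5) characterises the euclidean frames. R is not euclidean — not valid.
(B) Lr ⊃ Mr (axiom D) characterises the serial frames. R is not serial — not valid.
(C) r ⊃ LMr (axiom B) characterises the symmetric frames. R is not symmetric — not valid.
(D) Lr ⊃ LLr is axiom 4; it is valid on a frame exactly when R is transitive. R is not transitive, so not valid.
(E) Lr ⊃ r is axiom T, which corresponds to reflexivity. R is not reflexive — not valid.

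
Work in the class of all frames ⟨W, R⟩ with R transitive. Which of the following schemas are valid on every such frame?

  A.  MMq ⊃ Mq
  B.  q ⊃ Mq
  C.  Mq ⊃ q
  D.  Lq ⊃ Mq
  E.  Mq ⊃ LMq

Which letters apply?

A

(A) the dual of axiom 4: valid iff R is transitive. Every such R is transitive — valid.
(B) the dual of axiom T: valid iff R is reflexive. Such an R need not be reflexive — not valid.
(C) Mq ⊃ q (the converse of T) corresponds to R being a subset of the identity. Such an R need not be a subset of the identity, so not valid.
(D) Lq ⊃ Mq (axiom D) characterises the serial frames. Such an R need not be serial — not valid.
(E) Mq ⊃ LMq is axiom 5; it is valid on a frame exactly when R is euclidean. Such an R need not be euclidean, so not valid.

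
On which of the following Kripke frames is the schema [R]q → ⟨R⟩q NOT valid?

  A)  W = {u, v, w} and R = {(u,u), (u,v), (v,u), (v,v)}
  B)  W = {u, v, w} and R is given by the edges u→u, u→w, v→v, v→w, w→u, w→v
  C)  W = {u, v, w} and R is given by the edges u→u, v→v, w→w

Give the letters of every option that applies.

The schema [R]q → ⟨R⟩q is axiom D; it is valid on a frame iff R is serial.
(A) R is not serial (w has no R-successor), so the schema fails here.
(B) R is serial (every world has an R-successor), so the schema is valid here.
(C) R is serial (every world has an R-successor), so the schema is valid here.

A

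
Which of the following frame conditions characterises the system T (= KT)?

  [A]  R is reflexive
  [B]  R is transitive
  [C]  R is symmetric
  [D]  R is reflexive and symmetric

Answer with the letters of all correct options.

A

(A) T (= KT) is sound and complete for exactly this class.
(B) this class determines K4, not T (= KT).
(C) this class determines KB, not T (= KT).
(D) this class determines B (= KTB), not T (= KT).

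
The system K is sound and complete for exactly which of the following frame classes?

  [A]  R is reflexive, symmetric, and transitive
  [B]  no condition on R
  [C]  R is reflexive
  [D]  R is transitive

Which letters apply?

B

(A) this class determines S5, not K.
(B) K is sound and complete for exactly this class.
(C) this class determines T (= KT), not K.
(D) this class determines K4, not K.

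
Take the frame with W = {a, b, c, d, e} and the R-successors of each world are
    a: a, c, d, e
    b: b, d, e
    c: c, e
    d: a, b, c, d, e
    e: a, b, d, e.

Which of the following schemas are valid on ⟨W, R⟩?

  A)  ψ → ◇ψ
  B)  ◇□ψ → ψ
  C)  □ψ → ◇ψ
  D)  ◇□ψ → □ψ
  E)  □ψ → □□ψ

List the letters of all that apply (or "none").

R is reflexive: each world relates to itself.
R is not symmetric: a R c but not c R a.
R is not transitive: a R d and d R b but not a R b.
R is not euclidean: a R c and a R a but not c R a.
R is serial: every world has an R-successor.
(A) ψ → ◇ψ is the dual of axiom T; it is valid on a frame exactly when R is reflexive. R is reflexive, so valid.
(B) ◇□ψ → ψ (the dual of axiom B) characterises the symmetric frames. R is not symmetric — not valid.
(C) □ψ → ◇ψ (axiom D) characterises the serial frames. R is serial — valid.
(D) ◇□ψ → □ψ is the dual of axiom 5, which corresponds to the euclidean property. R is not euclidean — not valid.
(E) □ψ → □□ψ is axiom 4, which corresponds to transitivity. R is not transitive — not valid.

A, C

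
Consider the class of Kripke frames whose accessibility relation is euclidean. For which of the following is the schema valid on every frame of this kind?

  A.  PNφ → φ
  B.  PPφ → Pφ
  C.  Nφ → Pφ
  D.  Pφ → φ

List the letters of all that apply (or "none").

none

(A) PNφ → φ is the dual of axiom B; it is valid on a frame exactly when R is symmetric. Such an R need not be symmetric, so not valid.
(B) PPφ → Pφ is the dual of axiom 4; it is valid on a frame exactly when R is transitive. Such an R need not be transitive, so not valid.
(C) Nφ → Pφ (axiom D) characterises the serial frames. Such an R need not be serial — not valid.
(D) Pφ → φ is the converse of T; it holds exactly when R ⊆ identity. Such an R need not be a subset of the identity — not valid.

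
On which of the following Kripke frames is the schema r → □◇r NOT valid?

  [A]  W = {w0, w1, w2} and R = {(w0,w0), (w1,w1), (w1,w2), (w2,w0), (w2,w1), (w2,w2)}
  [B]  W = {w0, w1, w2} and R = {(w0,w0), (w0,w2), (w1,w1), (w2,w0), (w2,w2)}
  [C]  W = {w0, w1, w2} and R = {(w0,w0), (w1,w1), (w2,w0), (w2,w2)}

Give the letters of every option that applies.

A, C

The schema r → □◇r is axiom B; it is valid on a frame iff R is symmetric.
(A) R is not symmetric (w2 R w0 but not w0 R w2), so the schema fails here.
(B) R is symmetric (every R-edge is matched by its reverse), so the schema is valid here.
(C) R is not symmetric (w2 R w0 but not w0 R w2), so the schema fails here.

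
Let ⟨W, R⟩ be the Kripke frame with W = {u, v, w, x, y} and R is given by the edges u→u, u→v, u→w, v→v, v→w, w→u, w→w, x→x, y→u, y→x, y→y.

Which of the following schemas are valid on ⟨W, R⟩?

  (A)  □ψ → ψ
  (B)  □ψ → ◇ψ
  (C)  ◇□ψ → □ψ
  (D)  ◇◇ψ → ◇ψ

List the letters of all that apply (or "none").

A, B

R is reflexive: each world relates to itself.
R is not transitive: v R w and w R u but not v R u.
R is not euclidean: u R v and u R u but not v R u.
R is serial: every world has an R-successor.
(A) □ψ → ψ is axiom T; it is valid on a frame exactly when R is reflexive. R is reflexive, so valid.
(B) □ψ → ◇ψ is axiom D, which corresponds to seriality. R is serial — valid.
(C) ◇□ψ → □ψ is the dual of axiom 5, which corresponds to the euclidean property. R is not euclidean — not valid.
(D) the dual of axiom 4: valid iff R is transitive. R is not transitive — not valid.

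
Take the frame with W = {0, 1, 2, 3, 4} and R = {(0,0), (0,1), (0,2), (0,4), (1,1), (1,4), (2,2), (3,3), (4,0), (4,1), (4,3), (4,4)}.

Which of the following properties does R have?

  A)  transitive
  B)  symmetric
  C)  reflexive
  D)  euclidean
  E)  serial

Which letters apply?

(A) not transitive: 0 R 4 and 4 R 3 but not 0 R 3.
(B) not symmetric: 0 R 1 but not 1 R 0.
(C) reflexive: each world relates to itself.
(D) not euclidean: 0 R 1 and 0 R 0 but not 1 R 0.
(E) serial: every world has an R-successor.

C, E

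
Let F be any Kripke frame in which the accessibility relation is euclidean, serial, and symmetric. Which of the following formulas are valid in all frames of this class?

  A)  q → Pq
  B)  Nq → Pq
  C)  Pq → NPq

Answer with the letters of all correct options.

Serial, symmetric and euclidean together give transitive (from symmetry + euclidean) and then reflexive; the relation is an equivalence.
(A) q → Pq (the dual of axiom T) characterises the reflexive frames. Every such R is reflexive — valid.
(B) axiom D: valid iff R is serial. Every such R is serial — valid.
(C) Pq → NPq (axiom 5) characterises the euclidean frames. Every such R is euclidean — valid.

A, B, C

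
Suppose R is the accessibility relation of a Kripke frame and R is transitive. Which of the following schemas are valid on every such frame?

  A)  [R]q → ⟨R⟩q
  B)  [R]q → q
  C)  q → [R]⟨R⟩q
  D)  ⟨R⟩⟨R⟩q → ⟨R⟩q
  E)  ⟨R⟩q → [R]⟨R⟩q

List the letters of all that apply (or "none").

(A) [R]q → ⟨R⟩q is axiom D; it is valid on a frame exactly when R is serial. Such an R need not be serial, so not valid.
(B) axiom T: valid iff R is reflexive. Such an R need not be reflexive — not valid.
(C) q → [R]⟨R⟩q is axiom B; it is valid on a frame exactly when R is symmetric. Such an R need not be symmetric, so not valid.
(D) ⟨R⟩⟨R⟩q → ⟨R⟩q is the dual of axiom 4; it is valid on a frame exactly when R is transitive. Every such R is transitive, so valid.
(E) ⟨R⟩q → [R]⟨R⟩q is axiom 5; it is valid on a frame exactly when R is euclidean. Such an R need not be euclidean, so not valid.

D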